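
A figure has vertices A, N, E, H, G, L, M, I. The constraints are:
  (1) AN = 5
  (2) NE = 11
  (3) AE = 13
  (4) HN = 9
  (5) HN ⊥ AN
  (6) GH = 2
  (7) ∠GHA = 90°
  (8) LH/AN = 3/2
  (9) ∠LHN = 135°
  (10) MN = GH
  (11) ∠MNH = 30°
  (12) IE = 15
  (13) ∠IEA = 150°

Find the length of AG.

Step 1: By the law of cosines on triangle HNA: HA² = 9² + 5² − 2·9·5·cos(90°) = 106, so HA = √106.
Step 2: By the law of cosines on triangle AHG: AG² = √106² + 2² − 2·√106·2·cos(90°) = 110, so AG = √110.

Therefore, the length of AG = √110.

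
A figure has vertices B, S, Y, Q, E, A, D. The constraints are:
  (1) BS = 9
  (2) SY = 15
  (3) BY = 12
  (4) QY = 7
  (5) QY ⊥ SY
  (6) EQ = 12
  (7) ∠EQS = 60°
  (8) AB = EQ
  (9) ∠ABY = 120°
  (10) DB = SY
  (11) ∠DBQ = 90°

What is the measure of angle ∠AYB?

From the given relations: AB = EQ = 12.
Step 1: By the law of cosines on triangle YBA: YA² = 12² + 12² − 2·12·12·cos(120°) = 432, so YA = 12·√3.
Step 2: By the inverse law of cosines on triangle AYB: cos(∠AYB) = ((12·√3)² + 12² − 12²) / (2·12·√3·12) = 432/498.83 = 0.866, so ∠AYB = 30°.

Therefore, the measure of angle ∠AYB = 30°.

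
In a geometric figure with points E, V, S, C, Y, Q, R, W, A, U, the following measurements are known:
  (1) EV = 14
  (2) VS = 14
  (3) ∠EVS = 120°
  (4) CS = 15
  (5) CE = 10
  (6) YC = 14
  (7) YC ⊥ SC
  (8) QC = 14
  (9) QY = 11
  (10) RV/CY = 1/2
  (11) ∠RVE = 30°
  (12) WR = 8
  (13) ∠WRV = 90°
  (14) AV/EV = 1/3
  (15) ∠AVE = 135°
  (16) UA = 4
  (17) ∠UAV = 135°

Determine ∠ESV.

Step 1: By the law of cosines on triangle SVE: SE² = 14² + 14² − 2·14·14·cos(120°) = 588, so SE = 14·√3.
Step 2: By the inverse law of cosines on triangle ESV: cos(∠ESV) = ((14·√3)² + 14² − 14²) / (2·14·√3·14) = 588/678.96 = 0.866, so ∠ESV = 30°.

Therefore, the measure of angle ∠ESV = 30°.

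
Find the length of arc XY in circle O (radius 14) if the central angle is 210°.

The full circumference is 2πr = 2π(14) = 28*pi.
The arc spans 210° out of 360°, which is a fraction of 7/12.
Arc length = 28*pi × 7/12 = 49*pi/3.

49*pi/3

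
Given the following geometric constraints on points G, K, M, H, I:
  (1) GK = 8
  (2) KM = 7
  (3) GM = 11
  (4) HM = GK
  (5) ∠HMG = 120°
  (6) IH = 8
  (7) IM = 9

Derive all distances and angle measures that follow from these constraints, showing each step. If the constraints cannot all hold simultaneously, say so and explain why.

The constraints are consistent.

From the given relations:
  HM = GK = 8

Step 1: From GM = 11, MH = 8, and ∠GMH = 120°, by the law of cosines:
  GH² = GM² + MH² - 2·GM·MH·cos(120°) = 121 + 64 + 88 = 273
  GH ≈ 16.52

Step 2: From GK = 8, GM = 11, KM = 7, by the inverse law of cosines:
  cos(∠KGM) = (GK² + GM² - KM²) / (2·GK·GM)
  ∠KGM = 39.4°

Step 3: From KG = 8, KM = 7, GM = 11, by the inverse law of cosines:
  cos(∠GKM) = (KG² + KM² - GM²) / (2·KG·KM)
  ∠GKM = 94.1°

Step 4: From MG = 11, MK = 7, GK = 8, by the inverse law of cosines:
  cos(∠GMK) = (MG² + MK² - GK²) / (2·MG·MK)
  ∠GMK = 46.5°

Step 5: From MH = 8, MI = 9, HI = 8, by the inverse law of cosines:
  cos(∠HMI) = (MH² + MI² - HI²) / (2·MH·MI)
  ∠HMI = 55.77°

Step 6: From HI = 8, HM = 8, IM = 9, by the inverse law of cosines:
  cos(∠IHM) = (HI² + HM² - IM²) / (2·HI·HM)
  ∠IHM = 68.46°

Step 7: From IH = 8, IM = 9, HM = 8, by the inverse law of cosines:
  cos(∠HIM) = (IH² + IM² - HM²) / (2·IH·IM)
  ∠HIM = 55.77°

Step 8: From GH = 16.52, GM = 11, HM = 8, by the inverse law of cosines:
  cos(∠HGM) = (GH² + GM² - HM²) / (2·GH·GM)
  ∠HGM = 24.79°

Step 9: From HG = 16.52, HM = 8, GM = 11, by the inverse law of cosines:
  cos(∠GHM) = (HG² + HM² - GM²) / (2·HG·HM)
  ∠GHM = 35.21°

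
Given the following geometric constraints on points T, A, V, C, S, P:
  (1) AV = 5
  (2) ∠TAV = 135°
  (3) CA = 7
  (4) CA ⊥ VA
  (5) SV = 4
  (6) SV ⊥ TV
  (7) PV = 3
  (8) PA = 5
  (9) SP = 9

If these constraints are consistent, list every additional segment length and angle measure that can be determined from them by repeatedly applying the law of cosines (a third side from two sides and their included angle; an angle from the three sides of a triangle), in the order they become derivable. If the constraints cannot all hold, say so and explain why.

These constraints are not satisfiable: by the triangle inequality in triangle VSP, (5) SV = 4 and (7) PV = 3 force SP ≤ 4 + 3 = 7, but (9) says SP = 9. No planar figure meets all of them, so nothing further can be derived.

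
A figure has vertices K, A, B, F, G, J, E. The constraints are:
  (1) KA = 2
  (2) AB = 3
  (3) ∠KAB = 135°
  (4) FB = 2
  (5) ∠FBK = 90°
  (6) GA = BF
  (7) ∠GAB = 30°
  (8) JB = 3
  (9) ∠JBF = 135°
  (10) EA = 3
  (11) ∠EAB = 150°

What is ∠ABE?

Step 1: By the law of cosines on triangle BAE: BE² = 3² + 3² − 2·3·3·cos(150°) = 33.59, so BE ≈ 5.8.
Step 2: By the inverse law of cosines on triangle ABE: cos(∠ABE) = (3² + 5.8² − 3²) / (2·3·5.8) = 33.59/34.77 = 0.9659, so ∠ABE = 15°.

Therefore, the measure of angle ∠ABE = 15°.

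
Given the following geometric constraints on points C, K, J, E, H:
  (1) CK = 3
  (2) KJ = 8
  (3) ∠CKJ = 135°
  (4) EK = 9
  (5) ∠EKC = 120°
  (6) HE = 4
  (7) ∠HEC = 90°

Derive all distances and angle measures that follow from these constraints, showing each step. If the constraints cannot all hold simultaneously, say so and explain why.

The constraints are consistent.

Step 1: From CK = 3, KJ = 8, and ∠CKJ = 135°, by the law of cosines:
  CJ² = CK² + KJ² - 2·CK·KJ·cos(135°) = 9 + 64 + 33.94 = 106.9
  CJ ≈ 10.34

Step 2: From CK = 3, KE = 9, and ∠CKE = 120°, by the law of cosines:
  CE² = CK² + KE² - 2·CK·KE·cos(120°) = 9 + 81 + 27 = 117
  CE = 3·√13

Step 3: From CE = 3·√13, EH = 4, and ∠CEH = 90°, by the law of cosines:
  CH² = CE² + EH² - 2·CE·EH·cos(90°) = 117 + 16 - 0 = 133
  CH = √133

Step 4: From CE = 3·√13, CK = 3, EK = 9, by the inverse law of cosines:
  cos(∠ECK) = (CE² + CK² - EK²) / (2·CE·CK)
  ∠ECK = 46.1°

Step 5: From CJ = 10.34, CK = 3, JK = 8, by the inverse law of cosines:
  cos(∠JCK) = (CJ² + CK² - JK²) / (2·CJ·CK)
  ∠JCK = 33.16°

Step 6: From JC = 10.34, JK = 8, CK = 3, by the inverse law of cosines:
  cos(∠CJK) = (JC² + JK² - CK²) / (2·JC·JK)
  ∠CJK = 11.84°

Step 7: From EC = 3·√13, EK = 9, CK = 3, by the inverse law of cosines:
  cos(∠CEK) = (EC² + EK² - CK²) / (2·EC·EK)
  ∠CEK = 13.9°

Step 8: From CE = 3·√13, CH = √133, EH = 4, by the inverse law of cosines:
  cos(∠ECH) = (CE² + CH² - EH²) / (2·CE·CH)
  ∠ECH = 20.29°

Step 9: From HC = √133, HE = 4, CE = 3·√13, by the inverse law of cosines:
  cos(∠CHE) = (HC² + HE² - CE²) / (2·HC·HE)
  ∠CHE = 69.71°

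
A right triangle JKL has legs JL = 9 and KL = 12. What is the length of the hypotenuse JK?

JK = sqrt(9^2 + 12^2) = sqrt(225) = 15

15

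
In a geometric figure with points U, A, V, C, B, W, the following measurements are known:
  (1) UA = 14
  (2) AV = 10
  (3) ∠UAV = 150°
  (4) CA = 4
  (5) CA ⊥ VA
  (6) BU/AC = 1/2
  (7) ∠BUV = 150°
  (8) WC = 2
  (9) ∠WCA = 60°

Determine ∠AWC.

Step 1: By the law of cosines on triangle WCA: WA² = 2² + 4² − 2·2·4·cos(60°) = 12, so WA = 2·√3.
Step 2: By the inverse law of cosines on triangle AWC: cos(∠AWC) = ((2·√3)² + 2² − 4²) / (2·2·√3·2) = 0/13.86 = 0, so ∠AWC = 90°.

Therefore, the measure of angle ∠AWC = 90°.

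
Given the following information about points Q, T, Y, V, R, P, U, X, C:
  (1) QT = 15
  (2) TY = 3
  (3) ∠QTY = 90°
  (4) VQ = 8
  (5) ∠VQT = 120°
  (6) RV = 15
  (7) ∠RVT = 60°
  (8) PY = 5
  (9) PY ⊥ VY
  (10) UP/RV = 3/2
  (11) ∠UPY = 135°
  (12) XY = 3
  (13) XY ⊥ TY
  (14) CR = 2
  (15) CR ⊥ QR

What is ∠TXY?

Step 1: By the law of cosines on triangle XYT: XT² = 3² + 3² − 2·3·3·cos(90°) = 18, so XT = 3·√2.
Step 2: By the inverse law of cosines on triangle TXY: cos(∠TXY) = ((3·√2)² + 3² − 3²) / (2·3·√2·3) = 18/25.46 = 0.7071, so ∠TXY = 45°.

Therefore, the measure of angle ∠TXY = 45°.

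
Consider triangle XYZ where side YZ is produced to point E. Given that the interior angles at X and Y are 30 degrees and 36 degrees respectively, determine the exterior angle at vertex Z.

The interior angle at Z is 180 - 30 - 36 = 114 degrees.
The exterior angle and interior angle at Z are supplementary:
Exterior angle = 180 - 114 = 66 degrees.

66 degrees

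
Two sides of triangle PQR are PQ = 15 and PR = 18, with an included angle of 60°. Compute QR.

When two sides and the included angle are known, the law of cosines gives the third side.
c^2 = a^2 + b^2 - 2ab cos(C) generalizes the Pythagorean theorem to non-right triangles.
Here: QR^2 = 225 + 324 - 540*(1/2) = 279
QR = 3*sqrt(31)

3*sqrt(31)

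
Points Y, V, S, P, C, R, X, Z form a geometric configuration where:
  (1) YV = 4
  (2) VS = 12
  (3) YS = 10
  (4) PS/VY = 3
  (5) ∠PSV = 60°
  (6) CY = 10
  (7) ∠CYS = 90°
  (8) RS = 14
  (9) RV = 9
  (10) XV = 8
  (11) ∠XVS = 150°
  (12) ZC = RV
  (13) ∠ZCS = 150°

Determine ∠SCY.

Step 1: By the law of cosines on triangle CYS: CS² = 10² + 10² − 2·10·10·cos(90°) = 200, so CS = 10·√2.
Step 2: By the inverse law of cosines on triangle SCY: cos(∠SCY) = ((10·√2)² + 10² − 10²) / (2·10·√2·10) = 200/282.84 = 0.7071, so ∠SCY = 45°.

Therefore, the measure of angle ∠SCY = 45°.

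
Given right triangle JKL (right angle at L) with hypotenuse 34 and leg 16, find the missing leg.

KL = sqrt(34^2 - 16^2) = sqrt(900) = 30

30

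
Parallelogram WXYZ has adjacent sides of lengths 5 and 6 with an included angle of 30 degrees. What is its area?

The area of a parallelogram equals the product of two adjacent sides times the sine of the included angle.
This is because the height equals 6 * sin(30°) = 3.
Area = 5 * 3 = 15

15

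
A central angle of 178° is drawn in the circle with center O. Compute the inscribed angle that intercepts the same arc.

An inscribed angle intercepts an arc from a point on the circle, while the central angle intercepts the same arc from the center.
The inscribed angle is always half the central angle: 178° / 2 = 89°.

89°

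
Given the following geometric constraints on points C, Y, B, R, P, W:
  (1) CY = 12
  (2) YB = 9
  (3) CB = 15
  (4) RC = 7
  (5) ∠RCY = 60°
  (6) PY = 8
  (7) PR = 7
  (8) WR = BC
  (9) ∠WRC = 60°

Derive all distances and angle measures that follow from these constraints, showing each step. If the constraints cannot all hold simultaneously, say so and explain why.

The constraints are consistent.

From the given relations:
  WR = BC = 15

Step 1: From CR = 7, RW = 15, and ∠CRW = 60°, by the law of cosines:
  CW² = CR² + RW² - 2·CR·RW·cos(60°) = 49 + 225 - 105 = 169
  CW = 13

Step 2: From YC = 12, CR = 7, and ∠YCR = 60°, by the law of cosines:
  YR² = YC² + CR² - 2·YC·CR·cos(60°) = 144 + 49 - 84 = 109
  YR = √109

Step 3: From CB = 15, CY = 12, BY = 9, by the inverse law of cosines:
  cos(∠BCY) = (CB² + CY² - BY²) / (2·CB·CY)
  ∠BCY = 36.87°

Step 4: From YB = 9, YC = 12, BC = 15, by the inverse law of cosines:
  cos(∠BYC) = (YB² + YC² - BC²) / (2·YB·YC)
  ∠BYC = 90°

Step 5: From BC = 15, BY = 9, CY = 12, by the inverse law of cosines:
  cos(∠CBY) = (BC² + BY² - CY²) / (2·BC·BY)
  ∠CBY = 53.13°

Step 6: From CR = 7, CW = 13, RW = 15, by the inverse law of cosines:
  cos(∠RCW) = (CR² + CW² - RW²) / (2·CR·CW)
  ∠RCW = 92.2°

Step 7: From YC = 12, YR = √109, CR = 7, by the inverse law of cosines:
  cos(∠CYR) = (YC² + YR² - CR²) / (2·YC·YR)
  ∠CYR = 35.5°

Step 8: From YP = 8, YR = √109, PR = 7, by the inverse law of cosines:
  cos(∠PYR) = (YP² + YR² - PR²) / (2·YP·YR)
  ∠PYR = 42.07°

Step 9: From RC = 7, RY = √109, CY = 12, by the inverse law of cosines:
  cos(∠CRY) = (RC² + RY² - CY²) / (2·RC·RY)
  ∠CRY = 84.5°

Step 10: From RP = 7, RY = √109, PY = 8, by the inverse law of cosines:
  cos(∠PRY) = (RP² + RY² - PY²) / (2·RP·RY)
  ∠PRY = 49.98°

Step 11: From PR = 7, PY = 8, RY = √109, by the inverse law of cosines:
  cos(∠RPY) = (PR² + PY² - RY²) / (2·PR·PY)
  ∠RPY = 87.95°

Step 12: From WC = 13, WR = 15, CR = 7, by the inverse law of cosines:
  cos(∠CWR) = (WC² + WR² - CR²) / (2·WC·WR)
  ∠CWR = 27.8°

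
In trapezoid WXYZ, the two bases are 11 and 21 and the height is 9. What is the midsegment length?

The midsegment of a trapezoid = (base1 + base2) / 2
midsegment = (11 + 21) / 2
midsegment = 32 / 2
midsegment = 16

16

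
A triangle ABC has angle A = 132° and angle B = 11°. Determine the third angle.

angle C = 180 - 132 - 11 = 37 degrees.

37 degrees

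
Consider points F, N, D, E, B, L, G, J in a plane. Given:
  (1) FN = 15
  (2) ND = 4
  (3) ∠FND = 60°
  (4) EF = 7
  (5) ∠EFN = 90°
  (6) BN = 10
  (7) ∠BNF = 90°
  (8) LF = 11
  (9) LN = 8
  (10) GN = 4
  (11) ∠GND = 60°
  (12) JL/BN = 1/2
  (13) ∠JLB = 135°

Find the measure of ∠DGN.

Step 1: By the law of cosines on triangle GND: GD² = 4² + 4² − 2·4·4·cos(60°) = 16, so GD = 4.
Step 2: By the inverse law of cosines on triangle DGN: cos(∠DGN) = (4² + 4² − 4²) / (2·4·4) = 16/32 = 0.5, so ∠DGN = 60°.

Therefore, the measure of angle ∠DGN = 60°.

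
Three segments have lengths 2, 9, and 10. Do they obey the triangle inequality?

Yes.
The triangle inequality requires that the sum of any two sides exceeds the third.
Here 2 + 9 = 11 > 10, so the condition is met.

Yes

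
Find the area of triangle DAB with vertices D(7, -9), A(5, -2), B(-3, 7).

Using the Shoelace formula for a triangle:
Area = (1/2)|x0(y1 - y2) + x1(y2 - y0) + x2(y0 - y1)|
Area = (1/2)|7(-2 - 7) + 5(7 - -9) + -3(-9 - -2)|
Area = (1/2)|-63 + 80 + 21|
Area = (1/2)|38|
Area = (1/2)(38)
Area = 19

19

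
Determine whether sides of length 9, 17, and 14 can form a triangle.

Yes.
The triangle inequality requires that the sum of any two sides exceeds the third.
Here 9 + 14 = 23 > 17, so the condition is met.

Yes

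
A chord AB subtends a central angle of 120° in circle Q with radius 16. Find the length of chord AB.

Chord = 2(16) sin(60°) = 16*sqrt(3)

16*sqrt(3)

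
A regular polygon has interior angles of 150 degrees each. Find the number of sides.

Exterior angle = 180 - 150 = 30. n = 360 / 30 = 12.

12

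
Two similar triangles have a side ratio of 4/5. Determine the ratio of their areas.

Area scales with the square of linear dimensions. If every length is multiplied by 4/5, then the area is multiplied by (4/5)^2 = 16/25.
The area ratio is 16:25.

16:25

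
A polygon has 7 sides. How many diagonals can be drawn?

Each of the 7 vertices connects to 4 non-adjacent vertices via diagonals.
Total connections = 7 × 4 = 28, but each diagonal is counted twice.
Number of diagonals = 28 / 2 = 14.

14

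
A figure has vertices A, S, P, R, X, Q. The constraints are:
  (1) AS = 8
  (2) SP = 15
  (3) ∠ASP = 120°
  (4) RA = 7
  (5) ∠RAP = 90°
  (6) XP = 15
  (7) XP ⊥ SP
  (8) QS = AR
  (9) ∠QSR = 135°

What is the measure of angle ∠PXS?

Step 1: By the law of cosines on triangle XPS: XS² = 15² + 15² − 2·15·15·cos(90°) = 450, so XS = 15·√2.
Step 2: By the inverse law of cosines on triangle PXS: cos(∠PXS) = (15² + (15·√2)² − 15²) / (2·15·15·√2) = 450/636.4 = 0.7071, so ∠PXS = 45°.

Therefore, the measure of angle ∠PXS = 45°.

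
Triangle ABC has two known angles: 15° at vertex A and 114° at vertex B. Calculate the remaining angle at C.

By the triangle angle sum property, the three interior angles of any triangle add up to 180°.
We know angle A = 15° and angle B = 114°, so their sum is 129°.
Therefore angle C = 180° - 129° = 51°.

51 degrees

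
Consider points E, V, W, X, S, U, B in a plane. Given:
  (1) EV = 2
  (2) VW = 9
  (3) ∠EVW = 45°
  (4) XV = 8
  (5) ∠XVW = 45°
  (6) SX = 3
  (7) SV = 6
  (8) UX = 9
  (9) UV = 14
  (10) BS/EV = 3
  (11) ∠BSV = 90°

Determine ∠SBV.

From the given relations: BS = 3·EV = 3·2 = 6.
Step 1: By the law of cosines on triangle BSV: BV² = 6² + 6² − 2·6·6·cos(90°) = 72, so BV = 6·√2.
Step 2: By the inverse law of cosines on triangle SBV: cos(∠SBV) = (6² + (6·√2)² − 6²) / (2·6·6·√2) = 72/101.82 = 0.7071, so ∠SBV = 45°.

Therefore, the measure of angle ∠SBV = 45°.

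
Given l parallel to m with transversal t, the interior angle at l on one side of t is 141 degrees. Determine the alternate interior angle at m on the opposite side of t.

Alternate interior angles formed by parallel lines and a transversal are equal.
The given angle is 141 degrees.
The alternate interior angle = 141 degrees.

141 degrees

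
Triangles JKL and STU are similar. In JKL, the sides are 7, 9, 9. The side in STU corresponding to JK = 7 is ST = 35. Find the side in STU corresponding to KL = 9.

Since the triangles are similar, the ratio of corresponding sides is constant.
Scale factor k = ST / JK = 35 / 7 = 5
TU = k * KL = 5 * 9 = 45

45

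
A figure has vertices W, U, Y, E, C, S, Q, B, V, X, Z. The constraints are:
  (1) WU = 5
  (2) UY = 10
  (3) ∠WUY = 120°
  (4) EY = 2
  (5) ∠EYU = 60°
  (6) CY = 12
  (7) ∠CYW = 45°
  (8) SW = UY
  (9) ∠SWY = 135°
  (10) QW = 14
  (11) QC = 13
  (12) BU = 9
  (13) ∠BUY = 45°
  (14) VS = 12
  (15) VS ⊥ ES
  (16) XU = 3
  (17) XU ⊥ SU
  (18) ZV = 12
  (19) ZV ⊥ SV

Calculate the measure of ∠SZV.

Step 1: By the law of cosines on triangle ZVS: ZS² = 12² + 12² − 2·12·12·cos(90°) = 288, so ZS = 12·√2.
Step 2: By the inverse law of cosines on triangle SZV: cos(∠SZV) = ((12·√2)² + 12² − 12²) / (2·12·√2·12) = 288/407.29 = 0.7071, so ∠SZV = 45°.

Therefore, the measure of angle ∠SZV = 45°.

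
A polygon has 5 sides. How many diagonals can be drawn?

Total line segments between 5 vertices = C(5,2) = 10.
Subtract the 5 sides: 10 - 5 = 5 diagonals.

5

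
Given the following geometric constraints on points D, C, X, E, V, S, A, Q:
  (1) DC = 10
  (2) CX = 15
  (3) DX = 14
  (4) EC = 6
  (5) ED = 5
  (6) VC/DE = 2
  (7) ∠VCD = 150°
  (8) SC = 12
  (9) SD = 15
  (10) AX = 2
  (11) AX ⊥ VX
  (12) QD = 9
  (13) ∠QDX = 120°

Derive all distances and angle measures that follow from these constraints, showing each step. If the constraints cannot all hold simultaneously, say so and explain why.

The constraints are consistent.

From the given relations:
  VC = 2·DE = 2·5 = 10

Step 1: From DC = 10, CV = 10, and ∠DCV = 150°, by the law of cosines:
  DV² = DC² + CV² - 2·DC·CV·cos(150°) = 100 + 100 + 173.2 = 373.2
  DV ≈ 19.32

Step 2: From XD = 14, DQ = 9, and ∠XDQ = 120°, by the law of cosines:
  XQ² = XD² + DQ² - 2·XD·DQ·cos(120°) = 196 + 81 + 126 = 403
  XQ ≈ 20.07

Step 3: From DC = 10, DE = 5, CE = 6, by the inverse law of cosines:
  cos(∠CDE) = (DC² + DE² - CE²) / (2·DC·DE)
  ∠CDE = 27.13°

Step 4: From DC = 10, DS = 15, CS = 12, by the inverse law of cosines:
  cos(∠CDS) = (DC² + DS² - CS²) / (2·DC·DS)
  ∠CDS = 52.89°

Step 5: From DC = 10, DX = 14, CX = 15, by the inverse law of cosines:
  cos(∠CDX) = (DC² + DX² - CX²) / (2·DC·DX)
  ∠CDX = 75.31°

Step 6: From CD = 10, CE = 6, DE = 5, by the inverse law of cosines:
  cos(∠DCE) = (CD² + CE² - DE²) / (2·CD·CE)
  ∠DCE = 22.33°

Step 7: From CD = 10, CS = 12, DS = 15, by the inverse law of cosines:
  cos(∠DCS) = (CD² + CS² - DS²) / (2·CD·CS)
  ∠DCS = 85.46°

Step 8: From CD = 10, CX = 15, DX = 14, by the inverse law of cosines:
  cos(∠DCX) = (CD² + CX² - DX²) / (2·CD·CX)
  ∠DCX = 64.53°

Step 9: From XC = 15, XD = 14, CD = 10, by the inverse law of cosines:
  cos(∠CXD) = (XC² + XD² - CD²) / (2·XC·XD)
  ∠CXD = 40.16°

Step 10: From EC = 6, ED = 5, CD = 10, by the inverse law of cosines:
  cos(∠CED) = (EC² + ED² - CD²) / (2·EC·ED)
  ∠CED = 130.54°

Step 11: From SC = 12, SD = 15, CD = 10, by the inverse law of cosines:
  cos(∠CSD) = (SC² + SD² - CD²) / (2·SC·SD)
  ∠CSD = 41.65°

Step 12: From DC = 10, DV = 19.32, CV = 10, by the inverse law of cosines:
  cos(∠CDV) = (DC² + DV² - CV²) / (2·DC·DV)
  ∠CDV = 15°

Step 13: From XD = 14, XQ = 20.07, DQ = 9, by the inverse law of cosines:
  cos(∠DXQ) = (XD² + XQ² - DQ²) / (2·XD·XQ)
  ∠DXQ = 22.85°

Step 14: From VC = 10, VD = 19.32, CD = 10, by the inverse law of cosines:
  cos(∠CVD) = (VC² + VD² - CD²) / (2·VC·VD)
  ∠CVD = 15°

Step 15: From QD = 9, QX = 20.07, DX = 14, by the inverse law of cosines:
  cos(∠DQX) = (QD² + QX² - DX²) / (2·QD·QX)
  ∠DQX = 37.15°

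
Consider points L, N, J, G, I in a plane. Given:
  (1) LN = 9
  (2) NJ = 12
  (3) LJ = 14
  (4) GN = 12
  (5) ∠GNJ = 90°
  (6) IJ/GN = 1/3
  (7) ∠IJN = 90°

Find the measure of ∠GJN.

Step 1: By the law of cosines on triangle JNG: JG² = 12² + 12² − 2·12·12·cos(90°) = 288, so JG = 12·√2.
Step 2: By the inverse law of cosines on triangle GJN: cos(∠GJN) = ((12·√2)² + 12² − 12²) / (2·12·√2·12) = 288/407.29 = 0.7071, so ∠GJN = 45°.

Therefore, the measure of angle ∠GJN = 45°.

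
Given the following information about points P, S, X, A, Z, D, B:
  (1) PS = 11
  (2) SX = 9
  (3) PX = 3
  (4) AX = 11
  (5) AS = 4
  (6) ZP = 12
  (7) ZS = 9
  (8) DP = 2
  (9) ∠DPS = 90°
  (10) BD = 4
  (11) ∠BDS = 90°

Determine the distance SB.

Step 1: By the law of cosines on triangle SPD: SD² = 11² + 2² − 2·11·2·cos(90°) = 125, so SD = 5·√5.
Step 2: By the law of cosines on triangle SDB: SB² = (5·√5)² + 4² − 2·5·√5·4·cos(90°) = 141, so SB = √141.

Therefore, the length of SB = √141.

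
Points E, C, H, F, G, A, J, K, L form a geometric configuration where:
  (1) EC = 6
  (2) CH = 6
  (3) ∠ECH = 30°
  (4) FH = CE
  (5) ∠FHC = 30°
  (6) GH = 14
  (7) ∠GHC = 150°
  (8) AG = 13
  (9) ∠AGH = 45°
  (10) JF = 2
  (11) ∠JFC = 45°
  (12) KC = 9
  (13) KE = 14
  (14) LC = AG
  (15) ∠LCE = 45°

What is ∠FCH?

From the given relations: FH = CE = 6.
Step 1: By the law of cosines on triangle CHF: CF² = 6² + 6² − 2·6·6·cos(30°) = 9.65, so CF ≈ 3.11.
Step 2: By the inverse law of cosines on triangle FCH: cos(∠FCH) = (3.11² + 6² − 6²) / (2·3.11·6) = 9.65/37.27 = 0.2588, so ∠FCH = 75°.

Therefore, the measure of angle ∠FCH = 75°.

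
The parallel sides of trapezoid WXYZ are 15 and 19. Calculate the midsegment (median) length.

The midsegment (median) of a trapezoid connects the midpoints of the non-parallel sides.
Its length is the average of the two bases: (15 + 19) / 2 = 17.

17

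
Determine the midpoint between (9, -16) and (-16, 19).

The midpoint is the point halfway along the segment.
Move half the horizontal distance: 9 + (-16 - 9)/2 = 9 + -25/2 = -7/2
Move half the vertical distance: -16 + (19 - -16)/2 = -16 + 35/2 = 3/2
Midpoint = (-7/2, 3/2)

(-7/2, 3/2)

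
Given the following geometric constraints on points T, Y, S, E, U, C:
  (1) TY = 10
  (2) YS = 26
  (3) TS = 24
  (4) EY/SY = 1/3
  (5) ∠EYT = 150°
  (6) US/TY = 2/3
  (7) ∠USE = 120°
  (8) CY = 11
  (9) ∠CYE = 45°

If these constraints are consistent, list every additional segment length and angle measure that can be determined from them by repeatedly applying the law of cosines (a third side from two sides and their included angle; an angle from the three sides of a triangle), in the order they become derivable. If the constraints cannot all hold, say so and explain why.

The constraints are consistent. Derivable facts, in order:
After 1 step:
- EC ≈ 7.83
- TE ≈ 18.03
- ∠STY = 90°
- ∠SYT = 67.38°
- ∠TSY = 22.62°
After 2 steps:
- ∠CEY = 83.48°
- ∠ECY = 51.52°
- ∠ETY = 13.9°
- ∠TEY = 16.1°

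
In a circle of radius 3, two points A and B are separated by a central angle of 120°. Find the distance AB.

Drop a perpendicular from the center to the chord, bisecting both the chord and the central angle.
Each half-chord = r sin(θ/2) = 3 sin(60°).
The full chord = 2 × 3 × sin(60°) = 3*sqrt(3).

3*sqrt(3)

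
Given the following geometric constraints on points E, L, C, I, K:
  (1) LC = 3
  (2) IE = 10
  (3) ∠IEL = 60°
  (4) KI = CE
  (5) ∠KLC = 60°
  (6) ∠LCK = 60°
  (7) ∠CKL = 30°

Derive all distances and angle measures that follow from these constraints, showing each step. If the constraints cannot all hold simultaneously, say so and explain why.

These constraints are not satisfiable: (5), (6) and (7) are the three interior angles of triangle KLC, which must sum to 180°, but 60° + 60° + 30° = 150°. No planar figure meets all of them, so nothing further can be derived.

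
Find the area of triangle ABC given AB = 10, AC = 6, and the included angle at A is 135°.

Area = (1/2) * AB * AC * sin(A)
Area = (1/2) * 10 * 6 * sin(135°)
Area = (1/2) * 10 * 6 * sqrt(2)/2
Area = 15*sqrt(2)

15*sqrt(2)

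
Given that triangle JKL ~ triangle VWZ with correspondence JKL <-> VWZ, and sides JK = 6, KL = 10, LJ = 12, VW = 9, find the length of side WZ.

Similar triangles have proportional sides. Setting up the proportion:
VW / JK = WZ / KL
9 / 6 = WZ / 10
WZ = 10 * 9 / 6 = 15.

15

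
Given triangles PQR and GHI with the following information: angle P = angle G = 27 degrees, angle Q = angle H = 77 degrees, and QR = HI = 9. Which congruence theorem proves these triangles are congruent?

The given information matches AAS: Two pairs of corresponding angles and a non-included side are equal (Angle-Angle-Side).

AAS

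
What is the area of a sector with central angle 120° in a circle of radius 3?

Sector area = πr² × θ/360
= π × 3² × 1/3
= π × 9 × 1/3
= 3*pi

3*pi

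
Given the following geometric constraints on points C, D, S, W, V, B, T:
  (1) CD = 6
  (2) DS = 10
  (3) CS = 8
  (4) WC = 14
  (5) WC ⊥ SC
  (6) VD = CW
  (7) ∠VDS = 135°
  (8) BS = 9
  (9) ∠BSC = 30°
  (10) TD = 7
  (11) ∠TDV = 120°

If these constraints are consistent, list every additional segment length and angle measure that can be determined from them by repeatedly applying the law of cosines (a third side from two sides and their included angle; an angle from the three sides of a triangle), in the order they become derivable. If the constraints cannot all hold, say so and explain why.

The constraints are consistent. Derivable facts, in order:
After 1 step:
- CB ≈ 4.5
- SV ≈ 22.23
- SW = 2·√65
- VT = 7·√7
- ∠CDS = 53.13°
- ∠CSD = 36.87°
- ∠DCS = 90°
After 2 steps:
- ∠BCS = 87.38°
- ∠CBS = 62.62°
- ∠CSW = 60.26°
- ∠CWS = 29.74°
- ∠DSV = 26.45°
- ∠DTV = 40.89°
- ∠DVS = 18.55°
- ∠DVT = 19.11°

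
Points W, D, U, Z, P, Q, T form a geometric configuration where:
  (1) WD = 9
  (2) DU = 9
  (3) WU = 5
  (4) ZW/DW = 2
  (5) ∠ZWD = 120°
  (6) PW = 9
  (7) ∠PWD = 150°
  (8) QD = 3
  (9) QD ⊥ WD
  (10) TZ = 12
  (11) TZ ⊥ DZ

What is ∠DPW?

Step 1: By the law of cosines on triangle PWD: PD² = 9² + 9² − 2·9·9·cos(150°) = 302.3, so PD ≈ 17.39.
Step 2: By the inverse law of cosines on triangle DPW: cos(∠DPW) = (17.39² + 9² − 9²) / (2·17.39·9) = 302.3/312.96 = 0.9659, so ∠DPW = 15°.

Therefore, the measure of angle ∠DPW = 15°.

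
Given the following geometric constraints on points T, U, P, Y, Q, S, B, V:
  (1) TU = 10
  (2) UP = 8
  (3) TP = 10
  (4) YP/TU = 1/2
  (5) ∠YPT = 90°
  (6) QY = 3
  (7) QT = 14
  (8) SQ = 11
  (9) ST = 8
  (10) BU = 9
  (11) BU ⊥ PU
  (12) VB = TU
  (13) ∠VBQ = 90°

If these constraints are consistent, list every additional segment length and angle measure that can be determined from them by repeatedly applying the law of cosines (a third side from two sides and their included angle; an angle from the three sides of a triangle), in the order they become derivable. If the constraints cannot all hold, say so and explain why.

The constraints are consistent. Derivable facts, in order:
After 1 step:
- PB = √145
- TY = 5·√5
- ∠PTU = 47.16°
- ∠PUT = 66.42°
- ∠QST = 93.58°
- ∠QTS = 51.64°
- ∠SQT = 34.77°
- ∠TPU = 66.42°
After 2 steps:
- ∠BPU = 48.37°
- ∠PBU = 41.63°
- ∠PTY = 26.57°
- ∠PYT = 63.43°
- ∠QTY = 4.69°
- ∠QYT = 157.55°
- ∠TQY = 17.75°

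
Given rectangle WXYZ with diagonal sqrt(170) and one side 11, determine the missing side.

Using the Pythagorean theorem: d^2 = a^2 + b^2
b^2 = d^2 - a^2
b^2 = 170 - 121
b^2 = 49
b = sqrt(49) = 7

7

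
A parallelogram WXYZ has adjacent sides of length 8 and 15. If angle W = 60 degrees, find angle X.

Consecutive angles are supplementary: angle X = 180 - 60 = 120 degrees.

120 degrees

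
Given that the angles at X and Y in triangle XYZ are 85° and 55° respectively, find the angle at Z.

angle Z = 180 - 85 - 55 = 40 degrees.

40 degrees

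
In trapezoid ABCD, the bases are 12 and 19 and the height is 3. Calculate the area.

A trapezoid's area equals the midsegment times the height.
The midsegment is (12 + 19) / 2 = 31/2.
Area = 31/2 * 3 = 93/2.

93/2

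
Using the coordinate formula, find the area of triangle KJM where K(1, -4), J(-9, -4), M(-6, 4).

Using the Shoelace formula for a triangle:
Area = (1/2)|x0(y1 - y2) + x1(y2 - y0) + x2(y0 - y1)|
Area = (1/2)|1(-4 - 4) + -9(4 - -4) + -6(-4 - -4)|
Area = (1/2)|-8 + -72 + 0|
Area = (1/2)|-80|
Area = (1/2)(80)
Area = 40

40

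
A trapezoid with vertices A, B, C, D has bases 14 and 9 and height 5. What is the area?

A trapezoid's area equals the midsegment times the height.
The midsegment is (14 + 9) / 2 = 23/2.
Area = 23/2 * 5 = 115/2.

115/2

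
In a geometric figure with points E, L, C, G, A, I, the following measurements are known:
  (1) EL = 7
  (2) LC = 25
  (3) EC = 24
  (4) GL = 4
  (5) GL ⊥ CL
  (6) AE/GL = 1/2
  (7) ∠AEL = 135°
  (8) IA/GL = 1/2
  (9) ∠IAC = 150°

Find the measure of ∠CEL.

Step 1: By the inverse law of cosines on triangle CEL: cos(∠CEL) = (24² + 7² − 25²) / (2·24·7) = 0/336 = 0, so ∠CEL = 90°.

Therefore, the measure of angle ∠CEL = 90°.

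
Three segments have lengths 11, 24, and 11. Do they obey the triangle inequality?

No.
The triangle inequality is violated: 11 + 11 = 22 ≤ 24.
These lengths cannot form a triangle.

No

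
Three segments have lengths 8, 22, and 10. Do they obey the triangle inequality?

The longest side is 22. The other two sides sum to 8 + 10 = 18.
Since 18 ≤ 22, the two shorter sides cannot reach around to close the triangle.

No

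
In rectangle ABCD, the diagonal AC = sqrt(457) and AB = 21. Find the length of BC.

b = sqrt(d^2 - a^2) = sqrt(457 - 441) = sqrt(16) = 4

4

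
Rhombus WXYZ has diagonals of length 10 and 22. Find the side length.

In a rhombus, the diagonals bisect each other perpendicularly, creating four congruent right triangles.
Each triangle has legs 5 (half of 10) and 11 (half of 22).
The hypotenuse of each right triangle is a side of the rhombus:
side = sqrt(5^2 + 11^2) = sqrt(146)

sqrt(146)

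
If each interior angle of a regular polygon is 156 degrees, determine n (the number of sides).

The exterior angle is the supplement of the interior angle: 180 - 156 = 24 degrees.
Since the exterior angles of any convex polygon sum to 360 degrees, the number of sides is 360 / 24 = 15.

15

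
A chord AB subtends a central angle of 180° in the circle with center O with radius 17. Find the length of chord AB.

Drop a perpendicular from the center to the chord, bisecting both the chord and the central angle.
Each half-chord = r sin(θ/2) = 17 sin(90°).
The full chord = 2 × 17 × sin(90°) = 34.

34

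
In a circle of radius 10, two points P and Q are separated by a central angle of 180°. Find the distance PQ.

Drop a perpendicular from the center to the chord, bisecting both the chord and the central angle.
Each half-chord = r sin(θ/2) = 10 sin(90°).
The full chord = 2 × 10 × sin(90°) = 20.

20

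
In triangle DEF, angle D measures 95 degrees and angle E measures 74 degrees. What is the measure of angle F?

The interior angles sum to 180°: angle F = 180 - 95 - 74 = 11°.
The triangle is obtuse (angles 95°, 74°, 11°).

11 degrees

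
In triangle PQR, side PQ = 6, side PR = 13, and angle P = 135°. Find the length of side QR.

When two sides and the included angle are known, the law of cosines gives the third side.
c^2 = a^2 + b^2 - 2ab cos(C) generalizes the Pythagorean theorem to non-right triangles.
Here: QR^2 = 36 + 169 - 156*(-sqrt(2)/2) = 78*sqrt(2) + 205
QR = sqrt(78*sqrt(2) + 205)

sqrt(78*sqrt(2) + 205)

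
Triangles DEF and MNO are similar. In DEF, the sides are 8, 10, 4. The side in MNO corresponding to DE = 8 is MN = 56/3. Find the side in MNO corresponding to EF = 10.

k = 56/3/8 = 7/3. NO = 7/3 * 10 = 70/3.

70/3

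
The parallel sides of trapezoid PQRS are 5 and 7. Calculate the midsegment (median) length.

The midsegment (median) of a trapezoid connects the midpoints of the non-parallel sides.
Its length is the average of the two bases: (5 + 7) / 2 = 6.

6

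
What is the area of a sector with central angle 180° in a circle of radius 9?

Sector area = π(9²)(1/2) = 81*pi/2

81*pi/2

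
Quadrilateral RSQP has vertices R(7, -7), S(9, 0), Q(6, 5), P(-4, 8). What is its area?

The Shoelace formula works by pairing each vertex with the next (cycling back to the first).
For each pair, compute x_i*y_(i+1) - x_(i+1)*y_i:
  (7*0 - 9*-7) = 63
  (9*5 - 6*0) = 45
  (6*8 - -4*5) = 68
  (-4*-7 - 7*8) = -28
Taking half the absolute value of the total: Area = (1/2)(148) = 74.

74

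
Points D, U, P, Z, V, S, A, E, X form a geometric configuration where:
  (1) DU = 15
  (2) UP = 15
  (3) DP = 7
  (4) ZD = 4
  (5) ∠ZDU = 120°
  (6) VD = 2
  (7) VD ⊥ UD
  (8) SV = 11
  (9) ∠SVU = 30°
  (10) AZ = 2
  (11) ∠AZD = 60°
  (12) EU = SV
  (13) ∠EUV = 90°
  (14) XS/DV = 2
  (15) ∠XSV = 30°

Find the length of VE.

From the given relations: EU = SV = 11.
Step 1: By the law of cosines on triangle UDV: UV² = 15² + 2² − 2·15·2·cos(90°) = 229, so UV ≈ 15.13.
Step 2: By the law of cosines on triangle VUE: VE² = 15.13² + 11² − 2·15.13·11·cos(90°) = 350, so VE = 5·√14.

Therefore, the length of VE = 5·√14.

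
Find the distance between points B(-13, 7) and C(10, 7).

d = sqrt((23)^2 + (0)^2) = sqrt(529) = 23

23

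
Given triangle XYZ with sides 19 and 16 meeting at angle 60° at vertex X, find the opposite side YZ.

When two sides and the included angle are known, the law of cosines gives the third side.
c^2 = a^2 + b^2 - 2ab cos(C) generalizes the Pythagorean theorem to non-right triangles.
Here: YZ^2 = 361 + 256 - 608*(1/2) = 313
YZ = sqrt(313)

sqrt(313)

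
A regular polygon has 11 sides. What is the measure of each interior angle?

Each interior angle of a regular n-gon is (n - 2) * 180 / n.
For n = 11: (11 - 2) * 180 / 11 = 1620/11 = 1620/11 degrees.

1620/11 degrees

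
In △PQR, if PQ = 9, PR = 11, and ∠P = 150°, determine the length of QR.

When two sides and the included angle are known, the law of cosines gives the third side.
c^2 = a^2 + b^2 - 2ab cos(C) generalizes the Pythagorean theorem to non-right triangles.
Here: QR^2 = 81 + 121 - 198*(-sqrt(3)/2) = 99*sqrt(3) + 202
QR = sqrt(99*sqrt(3) + 202)

sqrt(99*sqrt(3) + 202)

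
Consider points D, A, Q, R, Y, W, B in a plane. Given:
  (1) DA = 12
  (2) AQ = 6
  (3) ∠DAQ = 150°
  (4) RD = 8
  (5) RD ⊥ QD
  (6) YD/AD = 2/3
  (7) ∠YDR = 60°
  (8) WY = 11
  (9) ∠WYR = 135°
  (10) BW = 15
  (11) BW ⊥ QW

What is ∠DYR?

From the given relations: YD = 2/3·AD = 2/3·12 = 8.
Step 1: By the law of cosines on triangle YDR: YR² = 8² + 8² − 2·8·8·cos(60°) = 64, so YR = 8.
Step 2: By the inverse law of cosines on triangle DYR: cos(∠DYR) = (8² + 8² − 8²) / (2·8·8) = 64/128 = 0.5, so ∠DYR = 60°.

Therefore, the measure of angle ∠DYR = 60°.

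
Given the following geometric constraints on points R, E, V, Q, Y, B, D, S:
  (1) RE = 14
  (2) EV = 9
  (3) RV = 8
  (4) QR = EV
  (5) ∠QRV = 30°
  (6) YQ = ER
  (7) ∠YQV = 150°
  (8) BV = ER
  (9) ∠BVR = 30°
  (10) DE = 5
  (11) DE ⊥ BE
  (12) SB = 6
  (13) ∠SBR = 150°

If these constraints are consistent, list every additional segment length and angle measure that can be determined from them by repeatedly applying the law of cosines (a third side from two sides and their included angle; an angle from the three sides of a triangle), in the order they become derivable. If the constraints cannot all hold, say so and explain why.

The constraints are consistent. Derivable facts, in order:
After 1 step:
- RB ≈ 8.12
- VQ ≈ 4.5
- ∠ERV = 36.96°
- ∠EVR = 110.74°
- ∠REV = 32.3°
After 2 steps:
- RS ≈ 13.65
- VY ≈ 18.04
- ∠BRV = 120.51°
- ∠QVR = 87.38°
- ∠RBV = 29.49°
- ∠RQV = 62.62°
After 3 steps:
- ∠BRS = 12.69°
- ∠BSR = 17.31°
- ∠QVY = 22.83°
- ∠QYV = 7.17°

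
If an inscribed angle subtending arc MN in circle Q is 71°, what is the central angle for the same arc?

The inscribed angle theorem states that a central angle is always twice any inscribed angle that subtends the same arc.
Since the inscribed angle is 71°, the central angle = 2 × 71° = 142°.

142°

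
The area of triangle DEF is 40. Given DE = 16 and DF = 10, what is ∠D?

Area = (1/2) * a * b * sin(C)
sin(C) = 2 * Area / (a * b)
sin(C) = 2 * 40 / (16 * 10)
sin(C) = 1/2
C = arcsin(1/2) = 30°
Since sin(180° - C) = sin(C), the obtuse angle 150° gives the same area, so C = 30° or C = 150°.

30° or 150°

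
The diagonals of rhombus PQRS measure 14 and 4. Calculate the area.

Area of a rhombus = (d1 * d2) / 2
Area = (14 * 4) / 2
Area = 56 / 2
Area = 28

28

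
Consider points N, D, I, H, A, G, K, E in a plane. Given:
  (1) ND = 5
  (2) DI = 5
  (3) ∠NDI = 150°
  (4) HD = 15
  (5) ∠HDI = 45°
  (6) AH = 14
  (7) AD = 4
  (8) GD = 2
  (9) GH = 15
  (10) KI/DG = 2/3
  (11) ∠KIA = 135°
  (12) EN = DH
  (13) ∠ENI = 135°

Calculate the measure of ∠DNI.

Step 1: By the law of cosines on triangle NDI: NI² = 5² + 5² − 2·5·5·cos(150°) = 93.3, so NI ≈ 9.66.
Step 2: By the inverse law of cosines on triangle DNI: cos(∠DNI) = (5² + 9.66² − 5²) / (2·5·9.66) = 93.3/96.59 = 0.9659, so ∠DNI = 15°.

Therefore, the measure of angle ∠DNI = 15°.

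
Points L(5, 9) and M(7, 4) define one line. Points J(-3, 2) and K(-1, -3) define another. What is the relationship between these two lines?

Slope of line 1: m1 = (4 - 9)/(7 - 5) = -5/2 = -5/2
Slope of line 2: m2 = (-3 - 2)/(-1 - -3) = -5/2 = -5/2
m1 = m2, so the lines are parallel.

Parallel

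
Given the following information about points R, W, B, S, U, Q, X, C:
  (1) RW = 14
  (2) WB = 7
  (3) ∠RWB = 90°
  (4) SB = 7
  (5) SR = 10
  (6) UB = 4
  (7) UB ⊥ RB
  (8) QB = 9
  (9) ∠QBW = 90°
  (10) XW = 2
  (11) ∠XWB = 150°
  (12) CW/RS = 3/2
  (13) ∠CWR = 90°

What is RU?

Step 1: By the law of cosines on triangle BWR: BR² = 7² + 14² − 2·7·14·cos(90°) = 245, so BR = 7·√5.
Step 2: By the law of cosines on triangle RBU: RU² = (7·√5)² + 4² − 2·7·√5·4·cos(90°) = 261, so RU = 3·√29.

Therefore, the length of RU = 3·√29.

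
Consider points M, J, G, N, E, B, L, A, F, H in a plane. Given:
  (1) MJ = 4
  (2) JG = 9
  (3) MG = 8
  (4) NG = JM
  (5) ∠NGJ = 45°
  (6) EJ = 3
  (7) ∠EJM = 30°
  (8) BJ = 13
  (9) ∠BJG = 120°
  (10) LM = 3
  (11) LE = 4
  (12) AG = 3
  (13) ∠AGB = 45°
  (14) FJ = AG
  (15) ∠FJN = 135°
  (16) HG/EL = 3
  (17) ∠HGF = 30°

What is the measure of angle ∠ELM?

Step 1: By the law of cosines on triangle EJM: EM² = 3² + 4² − 2·3·4·cos(30°) = 4.22, so EM ≈ 2.05.
Step 2: By the inverse law of cosines on triangle ELM: cos(∠ELM) = (4² + 3² − 2.05²) / (2·4·3) = 20.78/24 = 0.866, so ∠ELM = 30°.

Therefore, the measure of angle ∠ELM = 30°.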